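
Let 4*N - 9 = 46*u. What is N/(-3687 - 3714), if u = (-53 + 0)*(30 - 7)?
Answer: 56065/29604 ≈ 1.8938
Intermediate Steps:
u = -1219 (u = -53*23 = -1219)
N = -56065/4 (N = 9/4 + (46*(-1219))/4 = 9/4 + (¼)*(-56074) = 9/4 - 28037/2 = -56065/4 ≈ -14016.)
N/(-3687 - 3714) = -56065/(4*(-3687 - 3714)) = -56065/4/(-7401) = -56065/4*(-1/7401) = 56065/29604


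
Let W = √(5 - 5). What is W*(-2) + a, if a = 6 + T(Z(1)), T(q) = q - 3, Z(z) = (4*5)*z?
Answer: 23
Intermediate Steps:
Z(z) = 20*z
T(q) = -3 + q
W = 0 (W = √0 = 0)
a = 23 (a = 6 + (-3 + 20*1) = 6 + (-3 + 20) = 6 + 17 = 23)
W*(-2) + a = 0*(-2) + 23 = 0 + 23 = 23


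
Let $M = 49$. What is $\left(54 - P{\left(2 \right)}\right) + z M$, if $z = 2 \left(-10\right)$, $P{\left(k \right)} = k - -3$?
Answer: $-931$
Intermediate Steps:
$P{\left(k \right)} = 3 + k$ ($P{\left(k \right)} = k + 3 = 3 + k$)
$z = -20$
$\left(54 - P{\left(2 \right)}\right) + z M = \left(54 - \left(3 + 2\right)\right) - 980 = \left(54 - 5\right) - 980 = 49 - 980 = -931$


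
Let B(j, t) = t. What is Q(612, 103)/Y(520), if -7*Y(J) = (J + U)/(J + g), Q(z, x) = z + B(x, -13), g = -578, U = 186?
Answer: 121597/353 ≈ 344.47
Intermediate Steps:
Q(z, x) = -13 + z (Q(z, x) = z - 13 = -13 + z)
Y(J) = -(186 + J)/(7*(-578 + J)) (Y(J) = -(J + 186)/(7*(J - 578)) = -(186 + J)/(7*(-578 + J)))
Q(612, 103)/Y(520) = (-13 + 612)/(((-186 - 1*520)/(7*(-578 + 520)))) = 599/(((⅐)*(-186 - 520)/(-58))) = 599/(((⅐)*(-1/58)*(-706))) = 599/(353/203) = 599*(203/353) = 121597/353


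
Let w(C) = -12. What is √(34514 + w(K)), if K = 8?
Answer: √34502 ≈ 185.75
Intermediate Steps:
√(34514 + w(K)) = √(34514 - 12) = √34502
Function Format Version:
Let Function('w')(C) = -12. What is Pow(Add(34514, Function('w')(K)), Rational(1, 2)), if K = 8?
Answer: Pow(34502, Rational(1, 2)) ≈ 185.75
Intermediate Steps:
Pow(Add(34514, Function('w')(K)), Rational(1, 2)) = Pow(Add(34514, -12), Rational(1, 2)) = Pow(34502, Rational(1, 2))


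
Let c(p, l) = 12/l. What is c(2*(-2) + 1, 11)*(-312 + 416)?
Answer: 1248/11 ≈ 113.45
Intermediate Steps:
c(2*(-2) + 1, 11)*(-312 + 416) = (12/11)*(-312 + 416) = (12*(1/11))*104 = (12/11)*104 = 1248/11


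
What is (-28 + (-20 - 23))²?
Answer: 5041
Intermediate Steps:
(-28 + (-20 - 23))² = (-28 - 43)² = (-71)² = 5041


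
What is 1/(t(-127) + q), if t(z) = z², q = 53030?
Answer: 1/69159 ≈ 1.4459e-5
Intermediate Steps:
1/(t(-127) + q) = 1/((-127)² + 53030) = 1/(16129 + 53030) = 1/69159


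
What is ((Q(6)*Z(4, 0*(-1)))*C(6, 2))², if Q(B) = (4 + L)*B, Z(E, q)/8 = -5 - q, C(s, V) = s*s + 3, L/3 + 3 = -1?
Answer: 5607014400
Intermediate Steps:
L = -12 (L = -9 + 3*(-1) = -9 - 3 = -12)
C(s, V) = 3 + s² (C(s, V) = s² + 3 = 3 + s²)
Z(E, q) = -40 - 8*q (Z(E, q) = 8*(-5 - q) = -40 - 8*q)
Q(B) = -8*B (Q(B) = (4 - 12)*B = -8*B)
((Q(6)*Z(4, 0*(-1)))*C(6, 2))² = (((-8*6)*(-40 - 0*(-1)))*(3 + 6²))² = ((-48*(-40 - 8*0))*(3 + 36))² = (-48*(-40 + 0)*39)² = (-48*(-40)*39)² = (1920*39)² = 74880² = 5607014400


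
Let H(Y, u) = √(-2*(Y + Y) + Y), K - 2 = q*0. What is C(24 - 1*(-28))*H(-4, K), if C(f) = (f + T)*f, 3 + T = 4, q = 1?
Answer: 5512*√3 ≈ 9547.1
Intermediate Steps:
T = 1 (T = -3 + 4 = 1)
C(f) = f*(1 + f) (C(f) = (f + 1)*f = (1 + f)*f = f*(1 + f))
K = 2 (K = 2 + 1*0 = 2 + 0 = 2)
H(Y, u) = √3*√(-Y) (H(Y, u) = √(-4*Y + Y) = √(-3*Y) = √3*√(-Y))
C(24 - 1*(-28))*H(-4, K) = ((24 - 1*(-28))*(1 + (24 - 1*(-28))))*(√3*√(-1*(-4))) = ((24 + 28)*(1 + (24 + 28)))*(√3*√4) = (52*(1 + 52))*(√3*2) = (52*53)*(2*√3) = 2756*(2*√3) = 5512*√3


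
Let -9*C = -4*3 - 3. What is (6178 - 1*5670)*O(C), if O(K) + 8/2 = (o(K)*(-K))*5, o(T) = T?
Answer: -81788/9 ≈ -9087.6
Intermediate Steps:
C = 5/3 (C = -(-4*3 - 3)/9 = -(-12 - 3)/9 = -⅑*(-15) = 5/3 ≈ 1.6667)
O(K) = -4 - 5*K² (O(K) = -4 + (K*(-K))*5 = -4 - K²*5 = -4 - 5*K²)
(6178 - 1*5670)*O(C) = (6178 - 1*5670)*(-4 - 5*(5/3)²) = (6178 - 5670)*(-4 - 5*25/9) = 508*(-4 - 125/9) = 508*(-161/9) = -81788/9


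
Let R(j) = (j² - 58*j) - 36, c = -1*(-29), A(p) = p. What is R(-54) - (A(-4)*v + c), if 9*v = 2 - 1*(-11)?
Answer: 53899/9 ≈ 5988.8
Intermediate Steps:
v = 13/9 (v = (2 - 1*(-11))/9 = (2 + 11)/9 = (⅑)*13 = 13/9 ≈ 1.4444)
c = 29
R(j) = -36 + j² - 58*j
R(-54) - (A(-4)*v + c) = (-36 + (-54)² - 58*(-54)) - (-4*13/9 + 29) = (-36 + 2916 + 3132) - (-52/9 + 29) = 6012 - 1*209/9 = 6012 - 209/9 = 53899/9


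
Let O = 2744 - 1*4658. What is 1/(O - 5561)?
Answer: -1/7475 ≈ -0.00013378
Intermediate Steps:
O = -1914 (O = 2744 - 4658 = -1914)
1/(O - 5561) = 1/(-1914 - 5561) = 1/(-7475) = -1/7475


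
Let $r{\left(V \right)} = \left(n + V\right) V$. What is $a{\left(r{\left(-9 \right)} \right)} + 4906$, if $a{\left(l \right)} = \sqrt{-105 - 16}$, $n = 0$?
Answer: $4906 + 11 i \approx 4906.0 + 11.0 i$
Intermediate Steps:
$r{\left(V \right)} = V^{2}$ ($r{\left(V \right)} = \left(0 + V\right) V = V V = V^{2}$)
$a{\left(l \right)} = 11 i$ ($a{\left(l \right)} = \sqrt{-121} = 11 i$)
$a{\left(r{\left(-9 \right)} \right)} + 4906 = 11 i + 4906 = 4906 + 11 i$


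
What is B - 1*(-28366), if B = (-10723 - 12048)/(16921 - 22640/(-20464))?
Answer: 613906822775/21643374 ≈ 28365.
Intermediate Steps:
B = -29124109/21643374 (B = -22771/(16921 - 22640*(-1/20464)) = -22771/(16921 + 1415/1279) = -22771/21643374/1279 = -22771*1279/21643374 = -29124109/21643374 ≈ -1.3456)
B - 1*(-28366) = -29124109/21643374 - 1*(-28366) = -29124109/21643374 + 28366 = 613906822775/21643374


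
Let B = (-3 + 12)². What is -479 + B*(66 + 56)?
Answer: 9403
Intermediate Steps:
B = 81 (B = 9² = 81)
-479 + B*(66 + 56) = -479 + 81*(66 + 56) = -479 + 81*122 = -479 + 9882 = 9403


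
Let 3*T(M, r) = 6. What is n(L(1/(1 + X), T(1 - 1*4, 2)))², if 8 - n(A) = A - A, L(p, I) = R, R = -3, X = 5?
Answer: 64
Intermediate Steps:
T(M, r) = 2 (T(M, r) = (⅓)*6 = 2)
L(p, I) = -3
n(A) = 8 (n(A) = 8 - (A - A) = 8 - 1*0 = 8 + 0 = 8)
n(L(1/(1 + X), T(1 - 1*4, 2)))² = 8² = 64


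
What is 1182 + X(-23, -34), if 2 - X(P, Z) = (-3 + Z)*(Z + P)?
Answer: -925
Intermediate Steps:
X(P, Z) = 2 - (-3 + Z)*(P + Z) (X(P, Z) = 2 - (-3 + Z)*(Z + P) = 2 - (-3 + Z)*(P + Z))
1182 + X(-23, -34) = 1182 + (2 - 1*(-34)**2 + 3*(-23) + 3*(-34) - 1*(-23)*(-34)) = 1182 + (2 - 1*1156 - 69 - 102 - 782) = 1182 + (2 - 1156 - 69 - 102 - 782) = 1182 - 2107 = -925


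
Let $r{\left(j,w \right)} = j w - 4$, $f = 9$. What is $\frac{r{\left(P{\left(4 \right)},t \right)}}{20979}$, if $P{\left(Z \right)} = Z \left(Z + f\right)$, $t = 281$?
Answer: $\frac{14608}{20979} \approx 0.69632$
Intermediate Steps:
$P{\left(Z \right)} = Z \left(9 + Z\right)$ ($P{\left(Z \right)} = Z \left(Z + 9\right) = Z \left(9 + Z\right)$)
$r{\left(j,w \right)} = -4 + j w$
$\frac{r{\left(P{\left(4 \right)},t \right)}}{20979} = \frac{-4 + 4 \left(9 + 4\right) 281}{20979} = \left(-4 + 4 \cdot 13 \cdot 281\right) \frac{1}{20979} = \left(-4 + 52 \cdot 281\right) \frac{1}{20979} = \left(-4 + 14612\right) \frac{1}{20979} = 14608 \cdot \frac{1}{20979} = \frac{14608}{20979}$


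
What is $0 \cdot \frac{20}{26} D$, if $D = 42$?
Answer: $0$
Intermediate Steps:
$0 \cdot \frac{20}{26} D = 0 \cdot \frac{20}{26} \cdot 42 = 0 \cdot 20 \cdot \frac{1}{26} \cdot 42 = 0 \cdot \frac{10}{13} \cdot 42 = 0 \cdot 42 = 0$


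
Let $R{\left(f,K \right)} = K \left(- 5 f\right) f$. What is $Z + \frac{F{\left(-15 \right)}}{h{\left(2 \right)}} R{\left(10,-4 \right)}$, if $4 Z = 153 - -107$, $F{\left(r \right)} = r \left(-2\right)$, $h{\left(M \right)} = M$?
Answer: $30065$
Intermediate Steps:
$F{\left(r \right)} = - 2 r$
$Z = 65$ ($Z = \frac{153 - -107}{4} = \frac{153 + 107}{4} = \frac{1}{4} \cdot 260 = 65$)
$R{\left(f,K \right)} = - 5 K f^{2}$ ($R{\left(f,K \right)} = - 5 K f f = - 5 K f^{2}$)
$Z + \frac{F{\left(-15 \right)}}{h{\left(2 \right)}} R{\left(10,-4 \right)} = 65 + \frac{\left(-2\right) \left(-15\right)}{2} \left(\left(-5\right) \left(-4\right) 10^{2}\right) = 65 + 30 \cdot \frac{1}{2} \left(\left(-5\right) \left(-4\right) 100\right) = 65 + 15 \cdot 2000 = 65 + 30000 = 30065$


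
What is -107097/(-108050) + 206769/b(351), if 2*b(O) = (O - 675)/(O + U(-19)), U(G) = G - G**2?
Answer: 53993139397/1458675 ≈ 37015.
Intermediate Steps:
b(O) = (-675 + O)/(2*(-380 + O)) (b(O) = ((O - 675)/(O - 19*(1 - 1*(-19))))/2 = ((-675 + O)/(O - 19*(1 + 19)))/2 = ((-675 + O)/(O - 19*20))/2 = ((-675 + O)/(O - 380))/2 = ((-675 + O)/(-380 + O))/2 = (-675 + O)/(2*(-380 + O)))
-107097/(-108050) + 206769/b(351) = -107097/(-108050) + 206769/(((-675 + 351)/(2*(-380 + 351)))) = -107097*(-1/108050) + 206769/(((1/2)*(-324)/(-29))) = 107097/108050 + 206769/(((1/2)*(-1/29)*(-324))) = 107097/108050 + 206769/(162/29) = 107097/108050 + 206769*(29/162) = 107097/108050 + 1998767/54 = 53993139397/1458675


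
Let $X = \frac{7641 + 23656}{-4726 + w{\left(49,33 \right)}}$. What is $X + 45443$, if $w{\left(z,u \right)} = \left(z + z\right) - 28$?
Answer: $\frac{211551311}{4656} \approx 45436.0$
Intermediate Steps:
$w{\left(z,u \right)} = -28 + 2 z$ ($w{\left(z,u \right)} = 2 z - 28 = -28 + 2 z$)
$X = - \frac{31297}{4656}$ ($X = \frac{7641 + 23656}{-4726 + \left(-28 + 2 \cdot 49\right)} = \frac{31297}{-4726 + \left(-28 + 98\right)} = \frac{31297}{-4726 + 70} = \frac{31297}{-4656} = 31297 \left(- \frac{1}{4656}\right) = - \frac{31297}{4656} \approx -6.7219$)
$X + 45443 = - \frac{31297}{4656} + 45443 = \frac{211551311}{4656}$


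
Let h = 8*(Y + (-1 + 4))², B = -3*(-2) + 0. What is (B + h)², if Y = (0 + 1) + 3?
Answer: 158404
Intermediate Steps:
Y = 4 (Y = 1 + 3 = 4)
B = 6 (B = 6 + 0 = 6)
h = 392 (h = 8*(4 + (-1 + 4))² = 8*(4 + 3)² = 8*7² = 8*49 = 392)
(B + h)² = (6 + 392)² = 398² = 158404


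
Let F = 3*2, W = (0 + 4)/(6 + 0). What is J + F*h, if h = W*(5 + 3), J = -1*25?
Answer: 7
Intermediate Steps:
J = -25
W = ⅔ (W = 4/6 = 4*(⅙) = ⅔ ≈ 0.66667)
h = 16/3 (h = 2*(5 + 3)/3 = (⅔)*8 = 16/3 ≈ 5.3333)
F = 6
J + F*h = -25 + 6*(16/3) = -25 + 32 = 7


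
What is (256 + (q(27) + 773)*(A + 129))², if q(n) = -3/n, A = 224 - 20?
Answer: 66372186384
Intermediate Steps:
A = 204
(256 + (q(27) + 773)*(A + 129))² = (256 + (-3/27 + 773)*(204 + 129))² = (256 + (-3*1/27 + 773)*333)² = (256 + (-⅑ + 773)*333)² = (256 + (6956/9)*333)² = (256 + 257372)² = 257628² = 66372186384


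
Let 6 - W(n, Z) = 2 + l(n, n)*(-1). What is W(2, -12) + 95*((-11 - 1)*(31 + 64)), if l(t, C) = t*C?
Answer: -108292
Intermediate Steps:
l(t, C) = C*t
W(n, Z) = 4 + n**2 (W(n, Z) = 6 - (2 + (n*n)*(-1)) = 6 - (2 + n**2*(-1)) = 6 - (2 - n**2) = 6 + (-2 + n**2) = 4 + n**2)
W(2, -12) + 95*((-11 - 1)*(31 + 64)) = (4 + 2**2) + 95*((-11 - 1)*(31 + 64)) = (4 + 4) + 95*(-12*95) = 8 + 95*(-1140) = 8 - 108300 = -108292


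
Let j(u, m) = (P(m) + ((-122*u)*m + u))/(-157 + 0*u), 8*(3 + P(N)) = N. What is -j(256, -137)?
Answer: 34232159/1256 ≈ 27255.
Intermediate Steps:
P(N) = -3 + N/8
j(u, m) = 3/157 - u/157 - m/1256 + 122*m*u/157 (j(u, m) = ((-3 + m/8) + ((-122*u)*m + u))/(-157 + 0*u) = ((-3 + m/8) + (-122*m*u + u))/(-157 + 0) = ((-3 + m/8) + (u - 122*m*u))/(-157) = (-3 + u + m/8 - 122*m*u)*(-1/157) = 3/157 - u/157 - m/1256 + 122*m*u/157)
-j(256, -137) = -(3/157 - 1/157*256 - 1/1256*(-137) + (122/157)*(-137)*256) = -(3/157 - 256/157 + 137/1256 - 4278784/157) = -1*(-34232159/1256) = 34232159/1256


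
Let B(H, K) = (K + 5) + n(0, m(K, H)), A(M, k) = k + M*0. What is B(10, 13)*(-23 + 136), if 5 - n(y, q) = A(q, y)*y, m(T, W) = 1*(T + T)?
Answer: 2599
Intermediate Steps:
A(M, k) = k (A(M, k) = k + 0 = k)
m(T, W) = 2*T (m(T, W) = 1*(2*T) = 2*T)
n(y, q) = 5 - y**2 (n(y, q) = 5 - y*y = 5 - y**2)
B(H, K) = 10 + K (B(H, K) = (K + 5) + (5 - 1*0**2) = (5 + K) + (5 - 1*0) = (5 + K) + (5 + 0) = (5 + K) + 5 = 10 + K)
B(10, 13)*(-23 + 136) = (10 + 13)*(-23 + 136) = 23*113 = 2599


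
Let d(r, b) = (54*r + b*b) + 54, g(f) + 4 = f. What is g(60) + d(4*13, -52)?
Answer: 5622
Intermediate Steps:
g(f) = -4 + f
d(r, b) = 54 + b² + 54*r (d(r, b) = (54*r + b²) + 54 = (b² + 54*r) + 54 = 54 + b² + 54*r)
g(60) + d(4*13, -52) = (-4 + 60) + (54 + (-52)² + 54*(4*13)) = 56 + (54 + 2704 + 54*52) = 56 + (54 + 2704 + 2808) = 56 + 5566 = 5622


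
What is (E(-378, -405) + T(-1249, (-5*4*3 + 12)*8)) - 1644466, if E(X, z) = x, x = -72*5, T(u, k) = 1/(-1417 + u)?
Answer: -4385106117/2666 ≈ -1.6448e+6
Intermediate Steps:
x = -360
E(X, z) = -360
(E(-378, -405) + T(-1249, (-5*4*3 + 12)*8)) - 1644466 = (-360 + 1/(-1417 - 1249)) - 1644466 = (-360 + 1/(-2666)) - 1644466 = (-360 - 1/2666) - 1644466 = -959761/2666 - 1644466 = -4385106117/2666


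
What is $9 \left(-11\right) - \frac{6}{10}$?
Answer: $- \frac{498}{5} \approx -99.6$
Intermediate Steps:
$9 \left(-11\right) - \frac{6}{10} = -99 - \frac{3}{5} = - \frac{498}{5}$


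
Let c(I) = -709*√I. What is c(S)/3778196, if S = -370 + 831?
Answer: -709*√461/3778196 ≈ -0.0040291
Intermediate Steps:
S = 461
c(S)/3778196 = -709*√461/3778196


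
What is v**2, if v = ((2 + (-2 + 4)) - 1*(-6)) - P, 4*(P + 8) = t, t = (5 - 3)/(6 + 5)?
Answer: 156025/484 ≈ 322.37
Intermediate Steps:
t = 2/11 ≈ 0.18182
P = -175/22 (P = -8 + (1/4)*(2/11) = -8 + 1/22 = -175/22 ≈ -7.9545)
v = 395/22 (v = ((2 + (-2 + 4)) - 1*(-6)) - 1*(-175/22) = ((2 + 2) + 6) + 175/22 = (4 + 6) + 175/22 = 10 + 175/22 = 395/22 ≈ 17.955)
v**2 = (395/22)**2 = 156025/484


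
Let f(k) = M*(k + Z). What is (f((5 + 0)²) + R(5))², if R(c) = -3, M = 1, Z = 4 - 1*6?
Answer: 400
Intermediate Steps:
Z = -2 (Z = 4 - 6 = -2)
f(k) = -2 + k (f(k) = 1*(k - 2) = 1*(-2 + k) = -2 + k)
(f((5 + 0)²) + R(5))² = ((-2 + (5 + 0)²) - 3)² = ((-2 + 5²) - 3)² = ((-2 + 25) - 3)² = (23 - 3)² = 20² = 400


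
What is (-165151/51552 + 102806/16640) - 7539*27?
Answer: -2728286835587/13403520 ≈ -2.0355e+5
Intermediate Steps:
(-165151/51552 + 102806/16640) - 7539*27 = (-165151*1/51552 + 102806*(1/16640)) - 203553 = (-165151/51552 + 51403/8320) - 203553 = 39870973/13403520 - 203553 = -2728286835587/13403520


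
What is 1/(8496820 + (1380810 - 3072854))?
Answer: 1/6804776 ≈ 1.4696e-7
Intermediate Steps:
1/(8496820 + (1380810 - 3072854)) = 1/(8496820 - 1692044) = 1/6804776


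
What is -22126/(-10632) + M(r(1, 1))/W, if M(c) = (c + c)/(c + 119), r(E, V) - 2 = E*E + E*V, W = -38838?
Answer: 8808121189/4232487564 ≈ 2.0811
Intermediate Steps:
r(E, V) = 2 + E**2 + E*V (r(E, V) = 2 + (E*E + E*V) = 2 + (E**2 + E*V) = 2 + E**2 + E*V)
M(c) = 2*c/(119 + c) (M(c) = (2*c)/(119 + c) = 2*c/(119 + c))
-22126/(-10632) + M(r(1, 1))/W = -22126/(-10632) + (2*(2 + 1**2 + 1*1)/(119 + (2 + 1**2 + 1*1)))/(-38838) = -22126*(-1/10632) + (2*(2 + 1 + 1)/(119 + (2 + 1 + 1)))*(-1/38838) = 11063/5316 + (2*4/(119 + 4))*(-1/38838) = 11063/5316 + (2*4/123)*(-1/38838) = 11063/5316 + (2*4*(1/123))*(-1/38838) = 11063/5316 + (8/123)*(-1/38838) = 11063/5316 - 4/2388537 = 8808121189/4232487564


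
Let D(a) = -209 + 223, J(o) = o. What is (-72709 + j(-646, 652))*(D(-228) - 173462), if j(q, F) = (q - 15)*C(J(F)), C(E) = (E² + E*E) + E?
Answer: 97562968280712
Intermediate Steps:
D(a) = 14
C(E) = E + 2*E² (C(E) = (E² + E²) + E = 2*E² + E = E + 2*E²)
j(q, F) = F*(1 + 2*F)*(-15 + q) (j(q, F) = (q - 15)*(F*(1 + 2*F)) = (-15 + q)*(F*(1 + 2*F)) = F*(1 + 2*F)*(-15 + q))
(-72709 + j(-646, 652))*(D(-228) - 173462) = (-72709 + 652*(1 + 2*652)*(-15 - 646))*(14 - 173462) = (-72709 + 652*(1 + 1304)*(-661))*(-173448) = (-72709 + 652*1305*(-661))*(-173448) = (-72709 - 562418460)*(-173448) = -562491169*(-173448) = 97562968280712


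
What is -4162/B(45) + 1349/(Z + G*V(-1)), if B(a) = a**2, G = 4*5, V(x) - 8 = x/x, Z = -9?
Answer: 11813/2025 ≈ 5.8336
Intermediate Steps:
V(x) = 9 (V(x) = 8 + x/x = 8 + 1 = 9)
G = 20
-4162/B(45) + 1349/(Z + G*V(-1)) = -4162/(45**2) + 1349/(-9 + 20*9) = -4162/2025 + 1349/(-9 + 180) = -4162*1/2025 + 1349/171 = -4162/2025 + 1349*(1/171) = -4162/2025 + 71/9 = 11813/2025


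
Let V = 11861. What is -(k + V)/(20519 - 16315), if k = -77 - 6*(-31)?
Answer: -5985/2102 ≈ -2.8473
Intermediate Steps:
k = 109 (k = -77 + 186 = 109)
-(k + V)/(20519 - 16315) = -(109 + 11861)/(20519 - 16315) = -11970/4204 = -1*5985/2102 = -5985/2102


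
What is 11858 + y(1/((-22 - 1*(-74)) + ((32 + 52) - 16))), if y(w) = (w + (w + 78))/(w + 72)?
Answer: 102474340/8641 ≈ 11859.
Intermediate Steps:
y(w) = (78 + 2*w)/(72 + w) (y(w) = (w + (78 + w))/(72 + w) = (78 + 2*w)/(72 + w))
11858 + y(1/((-22 - 1*(-74)) + ((32 + 52) - 16))) = 11858 + 2*(39 + 1/((-22 - 1*(-74)) + ((32 + 52) - 16)))/(72 + 1/((-22 - 1*(-74)) + ((32 + 52) - 16))) = 11858 + 2*(39 + 1/((-22 + 74) + (84 - 16)))/(72 + 1/((-22 + 74) + (84 - 16))) = 11858 + 2*(39 + 1/(52 + 68))/(72 + 1/(52 + 68)) = 11858 + 2*(39 + 1/120)/(72 + 1/120) = 11858 + 2*(4681/120)/(8641/120) = 11858 + 2*(120/8641)*(4681/120) = 11858 + 9362/8641 = 102474340/8641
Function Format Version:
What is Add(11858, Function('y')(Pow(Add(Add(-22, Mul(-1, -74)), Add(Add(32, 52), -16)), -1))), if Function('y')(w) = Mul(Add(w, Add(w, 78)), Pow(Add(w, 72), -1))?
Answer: Rational(102474340, 8641) ≈ 11859.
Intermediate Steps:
Function('y')(w) = Mul(Pow(Add(72, w), -1), Add(78, Mul(2, w))) (Function('y')(w) = Mul(Add(w, Add(78, w)), Pow(Add(72, w), -1)) = Mul(Add(78, Mul(2, w)), Pow(Add(72, w), -1)) = Mul(Pow(Add(72, w), -1), Add(78, Mul(2, w))))
Add(11858, Function('y')(Pow(Add(Add(-22, Mul(-1, -74)), Add(Add(32, 52), -16)), -1))) = Add(11858, Mul(2, Pow(Add(72, Pow(Add(Add(-22, Mul(-1, -74)), Add(Add(32, 52), -16)), -1)), -1), Add(39, Pow(Add(Add(-22, Mul(-1, -74)), Add(Add(32, 52), -16)), -1)))) = Add(11858, Mul(2, Pow(Add(72, Pow(Add(Add(-22, 74), Add(84, -16)), -1)), -1), Add(39, Pow(Add(Add(-22, 74), Add(84, -16)), -1)))) = Add(11858, Mul(2, Pow(Add(72, Pow(Add(52, 68), -1)), -1), Add(39, Pow(Add(52, 68), -1)))) = Add(11858, Mul(2, Pow(Add(72, Pow(120, -1)), -1), Add(39, Pow(120, -1)))) = Add(11858, Mul(2, Pow(Add(72, Rational(1, 120)), -1), Add(39, Rational(1, 120)))) = Add(11858, Mul(2, Pow(Rational(8641, 120), -1), Rational(4681, 120))) = Add(11858, Mul(2, Rational(120, 8641), Rational(4681, 120))) = Add(11858, Rational(9362, 8641)) = Rational(102474340, 8641)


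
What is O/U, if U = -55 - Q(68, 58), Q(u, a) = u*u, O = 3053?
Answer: -3053/4679 ≈ -0.65249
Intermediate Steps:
Q(u, a) = u**2
U = -4679 (U = -55 - 1*68**2 = -55 - 1*4624 = -55 - 4624 = -4679)
O/U = 3053/(-4679) = 3053*(-1/4679) = -3053/4679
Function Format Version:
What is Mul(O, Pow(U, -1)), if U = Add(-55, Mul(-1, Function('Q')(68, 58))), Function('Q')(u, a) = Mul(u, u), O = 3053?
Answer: Rational(-3053, 4679) ≈ -0.65249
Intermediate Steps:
Function('Q')(u, a) = Pow(u, 2)
U = -4679 (U = Add(-55, Mul(-1, Pow(68, 2))) = Add(-55, Mul(-1, 4624)) = Add(-55, -4624) = -4679)
Mul(O, Pow(U, -1)) = Mul(3053, Pow(-4679, -1)) = Mul(3053, Rational(-1, 4679)) = Rational(-3053, 4679)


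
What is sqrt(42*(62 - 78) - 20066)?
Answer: I*sqrt(20738) ≈ 144.01*I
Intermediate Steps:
sqrt(42*(62 - 78) - 20066) = sqrt(42*(-16) - 20066) = sqrt(-672 - 20066) = sqrt(-20738) = I*sqrt(20738)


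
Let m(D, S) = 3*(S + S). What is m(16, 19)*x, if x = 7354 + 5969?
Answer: 1518822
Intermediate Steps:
m(D, S) = 6*S (m(D, S) = 3*(2*S) = 6*S)
x = 13323
m(16, 19)*x = (6*19)*13323 = 114*13323 = 1518822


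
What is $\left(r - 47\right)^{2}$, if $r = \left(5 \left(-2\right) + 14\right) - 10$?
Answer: $2809$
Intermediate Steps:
$r = -6$ ($r = \left(-10 + 14\right) - 10 = 4 - 10 = -6$)
$\left(r - 47\right)^{2} = \left(-6 - 47\right)^{2} = \left(-53\right)^{2} = 2809$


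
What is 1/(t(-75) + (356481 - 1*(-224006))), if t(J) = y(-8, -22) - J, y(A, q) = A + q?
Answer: 1/580532 ≈ 1.7226e-6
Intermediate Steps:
t(J) = -30 - J (t(J) = (-8 - 22) - J = -30 - J)
1/(t(-75) + (356481 - 1*(-224006))) = 1/((-30 - 1*(-75)) + (356481 - 1*(-224006))) = 1/((-30 + 75) + (356481 + 224006)) = 1/(45 + 580487) = 1/580532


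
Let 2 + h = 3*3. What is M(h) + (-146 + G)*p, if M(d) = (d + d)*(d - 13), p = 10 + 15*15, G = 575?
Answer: 100731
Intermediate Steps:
h = 7 (h = -2 + 3*3 = -2 + 9 = 7)
p = 235 (p = 10 + 225 = 235)
M(d) = 2*d*(-13 + d) (M(d) = (2*d)*(-13 + d) = 2*d*(-13 + d))
M(h) + (-146 + G)*p = 2*7*(-13 + 7) + (-146 + 575)*235 = 2*7*(-6) + 429*235 = -84 + 100815 = 100731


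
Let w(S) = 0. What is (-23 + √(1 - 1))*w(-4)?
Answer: 0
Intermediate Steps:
(-23 + √(1 - 1))*w(-4) = (-23 + √(1 - 1))*0 = (-23 + √0)*0 = (-23 + 0)*0 = -23*0 = 0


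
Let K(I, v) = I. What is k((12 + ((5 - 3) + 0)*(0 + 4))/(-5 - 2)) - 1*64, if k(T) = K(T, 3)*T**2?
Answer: -29952/343 ≈ -87.324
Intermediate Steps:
k(T) = T**3 (k(T) = T*T**2 = T**3)
k((12 + ((5 - 3) + 0)*(0 + 4))/(-5 - 2)) - 1*64 = ((12 + ((5 - 3) + 0)*(0 + 4))/(-5 - 2))**3 - 1*64 = ((12 + (2 + 0)*4)/(-7))**3 - 64 = ((12 + 2*4)*(-1/7))**3 - 64 = ((12 + 8)*(-1/7))**3 - 64 = (20*(-1/7))**3 - 64 = (-20/7)**3 - 64 = -8000/343 - 64 = -29952/343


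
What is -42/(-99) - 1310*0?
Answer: 14/33 ≈ 0.42424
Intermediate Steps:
-42/(-99) - 1310*0 = -42*(-1/99) - 131*0 = 14/33 + 0 = 14/33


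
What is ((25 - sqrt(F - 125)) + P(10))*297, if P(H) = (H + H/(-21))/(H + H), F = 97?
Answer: 52965/7 - 594*I*sqrt(7) ≈ 7566.4 - 1571.6*I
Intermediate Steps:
P(H) = 10/21 (P(H) = (H + H*(-1/21))/((2*H)) = (H - H/21)*(1/(2*H)) = (20*H/21)*(1/(2*H)) = 10/21)
((25 - sqrt(F - 125)) + P(10))*297 = ((25 - sqrt(97 - 125)) + 10/21)*297 = ((25 - sqrt(-28)) + 10/21)*297 = ((25 - 2*I*sqrt(7)) + 10/21)*297 = (535/21 - 2*I*sqrt(7))*297 = 52965/7 - 594*I*sqrt(7)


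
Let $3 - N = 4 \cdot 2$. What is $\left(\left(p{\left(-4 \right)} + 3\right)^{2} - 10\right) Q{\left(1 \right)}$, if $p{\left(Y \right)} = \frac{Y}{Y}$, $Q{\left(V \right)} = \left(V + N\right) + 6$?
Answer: $12$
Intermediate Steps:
$N = -5$ ($N = 3 - 4 \cdot 2 = 3 - 8 = -5$)
$Q{\left(V \right)} = 1 + V$ ($Q{\left(V \right)} = \left(V - 5\right) + 6 = \left(-5 + V\right) + 6 = 1 + V$)
$p{\left(Y \right)} = 1$
$\left(\left(p{\left(-4 \right)} + 3\right)^{2} - 10\right) Q{\left(1 \right)} = \left(\left(1 + 3\right)^{2} - 10\right) \left(1 + 1\right) = \left(4^{2} - 10\right) 2 = \left(16 - 10\right) 2 = 6 \cdot 2 = 12$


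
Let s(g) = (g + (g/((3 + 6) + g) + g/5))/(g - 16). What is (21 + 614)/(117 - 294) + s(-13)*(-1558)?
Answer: -34241251/51330 ≈ -667.08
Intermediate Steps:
s(g) = (6*g/5 + g/(9 + g))/(-16 + g) (s(g) = (g + (g/(9 + g) + g*(⅕)))/(-16 + g) = (g + (g/(9 + g) + g/5))/(-16 + g) = (g + (g/5 + g/(9 + g)))/(-16 + g) = (6*g/5 + g/(9 + g))/(-16 + g))
(21 + 614)/(117 - 294) + s(-13)*(-1558) = (21 + 614)/(117 - 294) + ((⅕)*(-13)*(59 + 6*(-13))/(-144 + (-13)² - 7*(-13)))*(-1558) = 635/(-177) + ((⅕)*(-13)*(59 - 78)/(-144 + 169 + 91))*(-1558) = 635*(-1/177) + ((⅕)*(-13)*(-19)/116)*(-1558) = -635/177 + ((⅕)*(-13)*(1/116)*(-19))*(-1558) = -635/177 + (247/580)*(-1558) = -635/177 - 192413/290 = -34241251/51330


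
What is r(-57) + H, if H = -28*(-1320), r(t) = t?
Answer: 36903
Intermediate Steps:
H = 36960
r(-57) + H = -57 + 36960 = 36903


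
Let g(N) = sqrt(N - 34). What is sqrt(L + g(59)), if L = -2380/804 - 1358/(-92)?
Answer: sqrt(1436264394)/9246 ≈ 4.0989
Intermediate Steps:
g(N) = sqrt(-34 + N)
L = 109109/9246 (L = -2380*1/804 - 1358*(-1/92) = -595/201 + 679/46 = 109109/9246 ≈ 11.801)
sqrt(L + g(59)) = sqrt(109109/9246 + sqrt(-34 + 59)) = sqrt(109109/9246 + sqrt(25)) = sqrt(109109/9246 + 5) = sqrt(155339/9246) = sqrt(1436264394)/9246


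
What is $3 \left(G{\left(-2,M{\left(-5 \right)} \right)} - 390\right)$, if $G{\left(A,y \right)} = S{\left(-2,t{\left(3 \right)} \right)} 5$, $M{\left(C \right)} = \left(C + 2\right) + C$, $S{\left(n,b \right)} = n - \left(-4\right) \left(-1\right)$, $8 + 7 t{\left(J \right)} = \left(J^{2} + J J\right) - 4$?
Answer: $-1260$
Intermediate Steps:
$t{\left(J \right)} = - \frac{12}{7} + \frac{2 J^{2}}{7}$ ($t{\left(J \right)} = - \frac{8}{7} + \frac{\left(J^{2} + J J\right) - 4}{7} = - \frac{8}{7} + \frac{\left(J^{2} + J^{2}\right) - 4}{7} = - \frac{8}{7} + \frac{2 J^{2} - 4}{7} = - \frac{8}{7} + \frac{-4 + 2 J^{2}}{7} = - \frac{8}{7} + \left(- \frac{4}{7} + \frac{2 J^{2}}{7}\right) = - \frac{12}{7} + \frac{2 J^{2}}{7}$)
$S{\left(n,b \right)} = -4 + n$ ($S{\left(n,b \right)} = n - 4 = -4 + n$)
$M{\left(C \right)} = 2 + 2 C$ ($M{\left(C \right)} = \left(2 + C\right) + C = 2 + 2 C$)
$G{\left(A,y \right)} = -30$ ($G{\left(A,y \right)} = \left(-4 - 2\right) 5 = \left(-6\right) 5 = -30$)
$3 \left(G{\left(-2,M{\left(-5 \right)} \right)} - 390\right) = 3 \left(-30 - 390\right) = 3 \left(-420\right) = -1260$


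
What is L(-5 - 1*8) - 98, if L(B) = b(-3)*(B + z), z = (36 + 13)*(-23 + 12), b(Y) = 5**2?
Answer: -13898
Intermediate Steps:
b(Y) = 25
z = -539 (z = 49*(-11) = -539)
L(B) = -13475 + 25*B (L(B) = 25*(B - 539) = 25*(-539 + B) = -13475 + 25*B)
L(-5 - 1*8) - 98 = (-13475 + 25*(-5 - 1*8)) - 98 = (-13475 + 25*(-5 - 8)) - 98 = (-13475 + 25*(-13)) - 98 = (-13475 - 325) - 98 = -13800 - 98 = -13898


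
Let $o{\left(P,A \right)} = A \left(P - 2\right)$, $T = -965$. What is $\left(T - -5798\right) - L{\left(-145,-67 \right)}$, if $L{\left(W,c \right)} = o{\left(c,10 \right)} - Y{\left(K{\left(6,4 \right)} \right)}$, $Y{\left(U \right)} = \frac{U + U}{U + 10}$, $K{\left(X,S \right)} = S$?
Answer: $\frac{38665}{7} \approx 5523.6$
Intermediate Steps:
$o{\left(P,A \right)} = A \left(-2 + P\right)$
$Y{\left(U \right)} = \frac{2 U}{10 + U}$
$L{\left(W,c \right)} = - \frac{144}{7} + 10 c$ ($L{\left(W,c \right)} = 10 \left(-2 + c\right) - 2 \cdot 4 \frac{1}{10 + 4} = \left(-20 + 10 c\right) - 2 \cdot 4 \cdot \frac{1}{14} = \left(-20 + 10 c\right) - \frac{4}{7} = - \frac{144}{7} + 10 c$)
$\left(T - -5798\right) - L{\left(-145,-67 \right)} = \left(-965 - -5798\right) - \left(- \frac{144}{7} + 10 \left(-67\right)\right) = \left(-965 + 5798\right) - \left(- \frac{144}{7} - 670\right) = 4833 - - \frac{4834}{7} = 4833 + \frac{4834}{7} = \frac{38665}{7}$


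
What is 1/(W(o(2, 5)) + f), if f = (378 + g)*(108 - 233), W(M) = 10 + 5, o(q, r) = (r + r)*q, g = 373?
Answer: -1/93860 ≈ -1.0654e-5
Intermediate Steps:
o(q, r) = 2*q*r (o(q, r) = (2*r)*q = 2*q*r)
W(M) = 15
f = -93875 (f = (378 + 373)*(108 - 233) = 751*(-125) = -93875)
1/(W(o(2, 5)) + f) = 1/(15 - 93875) = 1/(-93860) = -1/93860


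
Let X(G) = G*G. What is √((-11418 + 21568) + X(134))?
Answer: √28106 ≈ 167.65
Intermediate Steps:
X(G) = G²
√((-11418 + 21568) + X(134)) = √((-11418 + 21568) + 134²) = √(10150 + 17956) = √28106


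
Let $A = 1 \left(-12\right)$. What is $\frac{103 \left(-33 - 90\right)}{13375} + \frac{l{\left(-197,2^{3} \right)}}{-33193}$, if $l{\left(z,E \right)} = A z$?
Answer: $- \frac{452140617}{443956375} \approx -1.0184$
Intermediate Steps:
$A = -12$
$l{\left(z,E \right)} = - 12 z$
$\frac{103 \left(-33 - 90\right)}{13375} + \frac{l{\left(-197,2^{3} \right)}}{-33193} = \frac{103 \left(-33 - 90\right)}{13375} + \frac{\left(-12\right) \left(-197\right)}{-33193} = 103 \left(-123\right) \frac{1}{13375} + 2364 \left(- \frac{1}{33193}\right) = \left(-12669\right) \frac{1}{13375} - \frac{2364}{33193} = - \frac{12669}{13375} - \frac{2364}{33193} = - \frac{452140617}{443956375}$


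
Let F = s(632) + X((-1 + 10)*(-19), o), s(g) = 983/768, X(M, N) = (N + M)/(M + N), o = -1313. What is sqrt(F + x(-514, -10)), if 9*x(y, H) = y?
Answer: I*sqrt(126331)/48 ≈ 7.4048*I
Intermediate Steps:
x(y, H) = y/9
X(M, N) = 1 (X(M, N) = (M + N)/(M + N) = 1)
s(g) = 983/768 (s(g) = 983*(1/768) = 983/768)
F = 1751/768 (F = 983/768 + 1 = 1751/768 ≈ 2.2799)
sqrt(F + x(-514, -10)) = sqrt(1751/768 + (1/9)*(-514)) = sqrt(1751/768 - 514/9) = sqrt(-126331/2304) = I*sqrt(126331)/48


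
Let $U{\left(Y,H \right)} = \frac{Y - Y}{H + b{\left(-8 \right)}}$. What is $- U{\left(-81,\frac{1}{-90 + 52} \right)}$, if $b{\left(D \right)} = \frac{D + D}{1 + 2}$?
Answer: $0$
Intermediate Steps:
$b{\left(D \right)} = \frac{2 D}{3}$
$U{\left(Y,H \right)} = 0$ ($U{\left(Y,H \right)} = \frac{Y - Y}{H + \frac{2}{3} \left(-8\right)} = \frac{0}{H - \frac{16}{3}} = \frac{0}{- \frac{16}{3} + H} = 0$)
$- U{\left(-81,\frac{1}{-90 + 52} \right)} = \left(-1\right) 0 = 0$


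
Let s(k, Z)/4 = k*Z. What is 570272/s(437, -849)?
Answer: -142568/371013 ≈ -0.38427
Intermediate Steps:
s(k, Z) = 4*Z*k (s(k, Z) = 4*(k*Z) = 4*(Z*k) = 4*Z*k)
570272/s(437, -849) = 570272/((4*(-849)*437)) = 570272/(-1484052) = 570272*(-1/1484052) = -142568/371013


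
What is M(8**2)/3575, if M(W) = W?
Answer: 64/3575 ≈ 0.017902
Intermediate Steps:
M(8**2)/3575 = 8**2/3575 = 64*(1/3575) = 64/3575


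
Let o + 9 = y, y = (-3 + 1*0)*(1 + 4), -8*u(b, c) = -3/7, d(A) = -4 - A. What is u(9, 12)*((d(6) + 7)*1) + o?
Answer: -1353/56 ≈ -24.161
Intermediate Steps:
u(b, c) = 3/56 (u(b, c) = -(-3)/(8*7) = -1/8*(-3/7) = 3/56)
y = -15 (y = (-3 + 0)*5 = -3*5 = -15)
o = -24 (o = -9 - 15 = -24)
u(9, 12)*((d(6) + 7)*1) + o = 3*(((-4 - 1*6) + 7)*1)/56 - 24 = 3*(((-4 - 6) + 7)*1)/56 - 24 = 3*((-10 + 7)*1)/56 - 24 = 3*(-3*1)/56 - 24 = (3/56)*(-3) - 24 = -9/56 - 24 = -1353/56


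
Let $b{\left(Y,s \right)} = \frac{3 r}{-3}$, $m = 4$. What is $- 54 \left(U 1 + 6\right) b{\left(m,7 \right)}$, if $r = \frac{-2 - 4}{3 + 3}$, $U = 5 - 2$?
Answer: $-486$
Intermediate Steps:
$U = 3$ ($U = 5 - 2 = 3$)
$r = -1$ ($r = - \frac{6}{6} = \left(-6\right) \frac{1}{6} = -1$)
$b{\left(Y,s \right)} = 1$ ($b{\left(Y,s \right)} = \frac{3 \left(-1\right)}{-3} = \left(-3\right) \left(- \frac{1}{3}\right) = 1$)
$- 54 \left(U 1 + 6\right) b{\left(m,7 \right)} = - 54 \left(3 \cdot 1 + 6\right) 1 = - 54 \left(3 + 6\right) 1 = \left(-54\right) 9 \cdot 1 = \left(-486\right) 1 = -486$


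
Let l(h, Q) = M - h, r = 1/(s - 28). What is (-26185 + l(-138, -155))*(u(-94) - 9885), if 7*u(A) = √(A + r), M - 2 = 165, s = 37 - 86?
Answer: 255823800 - 25880*I*√557403/539 ≈ 2.5582e+8 - 35848.0*I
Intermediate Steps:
s = -49
M = 167 (M = 2 + 165 = 167)
r = -1/77 (r = 1/(-49 - 28) = 1/(-77) = -1/77 ≈ -0.012987)
u(A) = √(-1/77 + A)/7 (u(A) = √(A - 1/77)/7 = √(-1/77 + A)/7)
l(h, Q) = 167 - h
(-26185 + l(-138, -155))*(u(-94) - 9885) = (-26185 + (167 - 1*(-138)))*(√(-77 + 5929*(-94))/539 - 9885) = (-26185 + (167 + 138))*(√(-77 - 557326)/539 - 9885) = (-26185 + 305)*(√(-557403)/539 - 9885) = -25880*((I*√557403)/539 - 9885) = -25880*(I*√557403/539 - 9885) = -25880*(-9885 + I*√557403/539) = 255823800 - 25880*I*√557403/539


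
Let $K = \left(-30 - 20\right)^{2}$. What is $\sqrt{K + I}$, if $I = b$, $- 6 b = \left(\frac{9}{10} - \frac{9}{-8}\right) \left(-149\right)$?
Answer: $\frac{\sqrt{1020115}}{20} \approx 50.5$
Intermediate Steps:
$K = 2500$ ($K = \left(-50\right)^{2} = 2500$)
$b = \frac{4023}{80}$ ($b = - \frac{\left(\frac{9}{10} - \frac{9}{-8}\right) \left(-149\right)}{6} = - \frac{\left(9 \cdot \frac{1}{10} - - \frac{9}{8}\right) \left(-149\right)}{6} = - \frac{\left(\frac{9}{10} + \frac{9}{8}\right) \left(-149\right)}{6} = - \frac{\frac{81}{40} \left(-149\right)}{6} = \left(- \frac{1}{6}\right) \left(- \frac{12069}{40}\right) = \frac{4023}{80} \approx 50.287$)
$I = \frac{4023}{80} \approx 50.287$
$\sqrt{K + I} = \sqrt{2500 + \frac{4023}{80}} = \sqrt{\frac{204023}{80}} = \frac{\sqrt{1020115}}{20}$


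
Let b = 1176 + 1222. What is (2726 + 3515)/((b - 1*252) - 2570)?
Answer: -6241/424 ≈ -14.719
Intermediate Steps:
b = 2398
(2726 + 3515)/((b - 1*252) - 2570) = (2726 + 3515)/((2398 - 1*252) - 2570) = 6241/((2398 - 252) - 2570) = 6241/(2146 - 2570) = 6241/(-424) = 6241*(-1/424) = -6241/424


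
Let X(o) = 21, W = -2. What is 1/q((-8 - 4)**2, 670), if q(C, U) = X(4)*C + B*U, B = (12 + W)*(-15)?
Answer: -1/97476 ≈ -1.0259e-5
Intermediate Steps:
B = -150 (B = (12 - 2)*(-15) = 10*(-15) = -150)
q(C, U) = -150*U + 21*C (q(C, U) = 21*C - 150*U = -150*U + 21*C)
1/q((-8 - 4)**2, 670) = 1/(-150*670 + 21*(-8 - 4)**2) = 1/(-100500 + 21*(-12)**2) = 1/(-100500 + 21*144) = 1/(-100500 + 3024) = 1/(-97476) = -1/97476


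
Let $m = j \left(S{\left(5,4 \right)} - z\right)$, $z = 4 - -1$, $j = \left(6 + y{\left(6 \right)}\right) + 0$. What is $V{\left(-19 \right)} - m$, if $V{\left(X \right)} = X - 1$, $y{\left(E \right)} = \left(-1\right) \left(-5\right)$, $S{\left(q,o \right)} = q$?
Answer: $-20$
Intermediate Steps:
$y{\left(E \right)} = 5$
$V{\left(X \right)} = -1 + X$
$j = 11$ ($j = \left(6 + 5\right) + 0 = 11 + 0 = 11$)
$z = 5$ ($z = 4 + 1 = 5$)
$m = 0$ ($m = 11 \left(5 - 5\right) = 11 \cdot 0 = 0$)
$V{\left(-19 \right)} - m = \left(-1 - 19\right) - 0 = -20 + 0 = -20$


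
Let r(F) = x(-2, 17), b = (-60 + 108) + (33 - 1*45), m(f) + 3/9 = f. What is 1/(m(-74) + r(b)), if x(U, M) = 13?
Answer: -3/184 ≈ -0.016304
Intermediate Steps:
m(f) = -1/3 + f
b = 36 (b = 48 + (33 - 45) = 48 - 12 = 36)
r(F) = 13
1/(m(-74) + r(b)) = 1/((-1/3 - 74) + 13) = 1/(-223/3 + 13) = 1/(-184/3) = -3/184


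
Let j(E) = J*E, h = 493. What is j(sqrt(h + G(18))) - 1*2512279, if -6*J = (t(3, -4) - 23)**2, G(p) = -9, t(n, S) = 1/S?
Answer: -40228177/16 ≈ -2.5143e+6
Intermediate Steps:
t(n, S) = 1/S
J = -2883/32 (J = -(1/(-4) - 23)**2/6 = -(-1/4 - 23)**2/6 = -(-93/4)**2/6 = -1/6*8649/16 = -2883/32 ≈ -90.094)
j(E) = -2883*E/32
j(sqrt(h + G(18))) - 1*2512279 = -2883*sqrt(493 - 9)/32 - 1*2512279 = -2883*sqrt(484)/32 - 2512279 = -2883/32*22 - 2512279 = -31713/16 - 2512279 = -40228177/16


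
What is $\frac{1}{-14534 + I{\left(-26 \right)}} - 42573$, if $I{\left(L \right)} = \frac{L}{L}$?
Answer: $- \frac{618713410}{14533} \approx -42573.0$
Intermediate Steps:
$I{\left(L \right)} = 1$
$\frac{1}{-14534 + I{\left(-26 \right)}} - 42573 = \frac{1}{-14534 + 1} - 42573 = \frac{1}{-14533} - 42573 = - \frac{1}{14533} - 42573 = - \frac{618713410}{14533}$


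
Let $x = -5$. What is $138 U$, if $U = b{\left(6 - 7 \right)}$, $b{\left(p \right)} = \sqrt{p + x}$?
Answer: $138 i \sqrt{6} \approx 338.03 i$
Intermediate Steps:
$b{\left(p \right)} = \sqrt{-5 + p}$ ($b{\left(p \right)} = \sqrt{p - 5} = \sqrt{-5 + p}$)
$U = i \sqrt{6}$ ($U = \sqrt{-5 + \left(6 - 7\right)} = \sqrt{-5 - 1} = \sqrt{-6} = i \sqrt{6} \approx 2.4495 i$)
$138 U = 138 i \sqrt{6}$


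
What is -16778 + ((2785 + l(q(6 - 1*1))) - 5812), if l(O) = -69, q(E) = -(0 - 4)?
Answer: -19874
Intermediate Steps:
q(E) = 4 (q(E) = -1*(-4) = 4)
-16778 + ((2785 + l(q(6 - 1*1))) - 5812) = -16778 + ((2785 - 69) - 5812) = -16778 + (2716 - 5812) = -16778 - 3096 = -19874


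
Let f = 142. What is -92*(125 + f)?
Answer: -24564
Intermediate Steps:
-92*(125 + f) = -92*(125 + 142) = -92*267 = -24564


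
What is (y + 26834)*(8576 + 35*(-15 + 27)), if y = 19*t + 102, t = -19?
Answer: 239068700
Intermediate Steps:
y = -259 (y = 19*(-19) + 102 = -361 + 102 = -259)
(y + 26834)*(8576 + 35*(-15 + 27)) = (-259 + 26834)*(8576 + 35*(-15 + 27)) = 26575*(8576 + 35*12) = 26575*(8576 + 420) = 26575*8996 = 239068700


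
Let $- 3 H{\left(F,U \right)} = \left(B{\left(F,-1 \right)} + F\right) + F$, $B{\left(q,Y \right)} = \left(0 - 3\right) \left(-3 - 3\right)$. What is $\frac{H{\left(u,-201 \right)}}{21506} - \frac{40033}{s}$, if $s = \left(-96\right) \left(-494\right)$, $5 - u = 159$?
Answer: $- \frac{7511977}{8946496} \approx -0.83966$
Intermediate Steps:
$u = -154$ ($u = 5 - 159 = -154$)
$B{\left(q,Y \right)} = 18$ ($B{\left(q,Y \right)} = \left(-3\right) \left(-6\right) = 18$)
$s = 47424$
$H{\left(F,U \right)} = -6 - \frac{2 F}{3}$ ($H{\left(F,U \right)} = - \frac{\left(18 + F\right) + F}{3} = - \frac{18 + 2 F}{3} = -6 - \frac{2 F}{3}$)
$\frac{H{\left(u,-201 \right)}}{21506} - \frac{40033}{s} = \frac{-6 - - \frac{308}{3}}{21506} - \frac{40033}{47424} = \left(-6 + \frac{308}{3}\right) \frac{1}{21506} - \frac{2107}{2496} = \frac{290}{3} \cdot \frac{1}{21506} - \frac{2107}{2496} = \frac{145}{32259} - \frac{2107}{2496} = - \frac{7511977}{8946496}$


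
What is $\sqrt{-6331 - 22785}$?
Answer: $2 i \sqrt{7279} \approx 170.63 i$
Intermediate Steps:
$\sqrt{-6331 - 22785} = \sqrt{-29116} = 2 i \sqrt{7279}$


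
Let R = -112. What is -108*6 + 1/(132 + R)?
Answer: -12959/20 ≈ -647.95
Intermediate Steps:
-108*6 + 1/(132 + R) = -108*6 + 1/(132 - 112) = -108*6 + 1/20 = -648 + 1/20 = -12959/20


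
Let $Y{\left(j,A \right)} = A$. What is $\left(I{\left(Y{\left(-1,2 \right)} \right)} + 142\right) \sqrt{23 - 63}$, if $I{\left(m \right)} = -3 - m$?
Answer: $274 i \sqrt{10} \approx 866.46 i$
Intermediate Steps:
$\left(I{\left(Y{\left(-1,2 \right)} \right)} + 142\right) \sqrt{23 - 63} = \left(\left(-3 - 2\right) + 142\right) \sqrt{23 - 63} = \left(\left(-3 - 2\right) + 142\right) \sqrt{-40} = \left(-5 + 142\right) 2 i \sqrt{10} = 137 \cdot 2 i \sqrt{10} = 274 i \sqrt{10}$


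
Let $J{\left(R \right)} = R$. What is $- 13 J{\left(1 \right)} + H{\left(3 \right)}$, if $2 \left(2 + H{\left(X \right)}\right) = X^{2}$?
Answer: $- \frac{21}{2} \approx -10.5$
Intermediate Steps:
$H{\left(X \right)} = -2 + \frac{X^{2}}{2}$
$- 13 J{\left(1 \right)} + H{\left(3 \right)} = \left(-13\right) 1 - \left(2 - \frac{3^{2}}{2}\right) = -13 + \left(-2 + \frac{1}{2} \cdot 9\right) = -13 + \left(-2 + \frac{9}{2}\right) = -13 + \frac{5}{2} = - \frac{21}{2}$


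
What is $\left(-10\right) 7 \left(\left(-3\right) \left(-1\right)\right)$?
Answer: $-210$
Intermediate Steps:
$\left(-10\right) 7 \left(\left(-3\right) \left(-1\right)\right) = \left(-70\right) 3 = -210$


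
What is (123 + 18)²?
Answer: 19881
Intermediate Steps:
(123 + 18)² = 141² = 19881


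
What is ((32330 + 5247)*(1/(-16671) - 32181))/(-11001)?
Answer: 20159664137804/183397671 ≈ 1.0992e+5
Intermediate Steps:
((32330 + 5247)*(1/(-16671) - 32181))/(-11001) = (37577*(-1/16671 - 32181))*(-1/11001) = (37577*(-536489452/16671))*(-1/11001) = -20159664137804/16671*(-1/11001) = 20159664137804/183397671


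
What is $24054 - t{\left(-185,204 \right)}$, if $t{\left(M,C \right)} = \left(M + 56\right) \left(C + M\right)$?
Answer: $26505$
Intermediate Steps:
$t{\left(M,C \right)} = \left(56 + M\right) \left(C + M\right)$
$24054 - t{\left(-185,204 \right)} = 24054 - \left(\left(-185\right)^{2} + 56 \cdot 204 + 56 \left(-185\right) + 204 \left(-185\right)\right) = 24054 - \left(34225 + 11424 - 10360 - 37740\right) = 24054 - -2451 = 24054 + 2451 = 26505$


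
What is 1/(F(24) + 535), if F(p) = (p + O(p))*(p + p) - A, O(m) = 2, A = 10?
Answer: 1/1773 ≈ 0.00056402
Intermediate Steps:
F(p) = -10 + 2*p*(2 + p) (F(p) = (p + 2)*(p + p) - 1*10 = (2 + p)*(2*p) - 10 = 2*p*(2 + p) - 10 = -10 + 2*p*(2 + p))
1/(F(24) + 535) = 1/((-10 + 2*24² + 4*24) + 535) = 1/((-10 + 2*576 + 96) + 535) = 1/((-10 + 1152 + 96) + 535) = 1/(1238 + 535) = 1/1773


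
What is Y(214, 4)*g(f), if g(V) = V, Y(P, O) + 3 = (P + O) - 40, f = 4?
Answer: 700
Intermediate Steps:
Y(P, O) = -43 + O + P (Y(P, O) = -3 + ((P + O) - 40) = -3 + ((O + P) - 40) = -3 + (-40 + O + P) = -43 + O + P)
Y(214, 4)*g(f) = (-43 + 4 + 214)*4 = 175*4 = 700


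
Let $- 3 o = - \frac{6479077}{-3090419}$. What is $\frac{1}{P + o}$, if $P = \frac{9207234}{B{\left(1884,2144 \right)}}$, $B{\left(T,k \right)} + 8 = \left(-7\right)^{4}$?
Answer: $\frac{22186118001}{85347128241877} \approx 0.00025995$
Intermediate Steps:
$o = - \frac{6479077}{9271257}$ ($o = - \frac{\left(-6479077\right) \frac{1}{-3090419}}{3} = - \frac{\left(-6479077\right) \left(- \frac{1}{3090419}\right)}{3} = \left(- \frac{1}{3}\right) \frac{6479077}{3090419} = - \frac{6479077}{9271257} \approx -0.69883$)
$B{\left(T,k \right)} = 2393$ ($B{\left(T,k \right)} = -8 + \left(-7\right)^{4} = -8 + 2401 = 2393$)
$P = \frac{9207234}{2393} \approx 3847.6$
$\frac{1}{P + o} = \frac{1}{\frac{9207234}{2393} - \frac{6479077}{9271257}} = \frac{1}{\frac{85347128241877}{22186118001}} = \frac{22186118001}{85347128241877}$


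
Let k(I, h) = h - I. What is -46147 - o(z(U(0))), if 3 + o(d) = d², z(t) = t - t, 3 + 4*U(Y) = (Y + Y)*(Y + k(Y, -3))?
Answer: -46144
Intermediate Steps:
U(Y) = -¾ - 3*Y/2 (U(Y) = -¾ + ((Y + Y)*(Y + (-3 - Y)))/4 = -¾ + ((2*Y)*(-3))/4 = -¾ + (-6*Y)/4 = -¾ - 3*Y/2)
z(t) = 0
o(d) = -3 + d²
-46147 - o(z(U(0))) = -46147 - (-3 + 0²) = -46147 - (-3 + 0) = -46147 - 1*(-3) = -46147 + 3 = -46144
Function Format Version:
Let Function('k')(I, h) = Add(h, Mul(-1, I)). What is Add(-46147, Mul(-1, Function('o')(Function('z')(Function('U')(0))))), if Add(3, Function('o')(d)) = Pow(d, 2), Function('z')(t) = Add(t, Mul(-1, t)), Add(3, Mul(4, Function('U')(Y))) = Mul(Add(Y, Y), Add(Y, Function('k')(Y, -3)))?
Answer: -46144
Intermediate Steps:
Function('U')(Y) = Add(Rational(-3, 4), Mul(Rational(-3, 2), Y)) (Function('U')(Y) = Add(Rational(-3, 4), Mul(Rational(1, 4), Mul(Add(Y, Y), Add(Y, Add(-3, Mul(-1, Y)))))) = Add(Rational(-3, 4), Mul(Rational(1, 4), Mul(Mul(2, Y), -3))) = Add(Rational(-3, 4), Mul(Rational(1, 4), Mul(-6, Y))) = Add(Rational(-3, 4), Mul(Rational(-3, 2), Y)))
Function('z')(t) = 0
Function('o')(d) = Add(-3, Pow(d, 2))
Add(-46147, Mul(-1, Function('o')(Function('z')(Function('U')(0))))) = Add(-46147, Mul(-1, Add(-3, Pow(0, 2)))) = Add(-46147, Mul(-1, Add(-3, 0))) = Add(-46147, Mul(-1, -3)) = Add(-46147, 3) = -46144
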